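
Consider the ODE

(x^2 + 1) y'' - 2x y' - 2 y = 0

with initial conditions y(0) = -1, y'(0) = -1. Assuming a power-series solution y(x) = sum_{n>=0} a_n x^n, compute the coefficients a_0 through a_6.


Ansatz: y(x) = sum_{n>=0} a_n x^n, so y'(x) = sum_{n>=1} n a_n x^(n-1) and y''(x) = sum_{n>=2} n(n-1) a_n x^(n-2).
Substitute into P(x) y'' + Q(x) y' + R(x) y = 0 with P(x) = x^2 + 1, Q(x) = -2x, R(x) = -2, and match powers of x.
Initial conditions: a_0 = -1, a_1 = -1.
Setting the coefficient of each power of x to zero and solving order by order (substituting the coefficients already found):
  x^0: 2 a_2 - 2 a_0 = 0  ->  2 a_2 = 2 a_0 = -2  ->  a_2 = -1
  x^1: 6 a_3 - 4 a_1 = 0  ->  6 a_3 = 4 a_1 = -4  ->  a_3 = -2/3
  x^2: 12 a_4 - 4 a_2 = 0  ->  12 a_4 = 4 a_2 = -4  ->  a_4 = -1/3
  x^3: 20 a_5 - 2 a_3 = 0  ->  20 a_5 = 2 a_3 = -4/3  ->  a_5 = -1/15
  x^4: 30 a_6 + 2 a_4 = 0  ->  30 a_6 = -2 a_4 = 2/3  ->  a_6 = 1/45
Truncated series: y(x) = -1 - x - x^2 - (2/3) x^3 - (1/3) x^4 - (1/15) x^5 + (1/45) x^6 + O(x^7).

a_0 = -1; a_1 = -1; a_2 = -1; a_3 = -2/3; a_4 = -1/3; a_5 = -1/15; a_6 = 1/45


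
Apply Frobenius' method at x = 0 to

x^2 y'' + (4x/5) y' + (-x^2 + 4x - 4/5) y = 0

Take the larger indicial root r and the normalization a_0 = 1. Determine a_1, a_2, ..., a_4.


Write in Frobenius form y'' + (p(x)/x) y' + (q(x)/x^2) y = 0:
  p(x) = 4/5,  q(x) = -x^2 + 4x - 4/5.
Indicial equation: r(r-1) + (4/5) r + (-4/5) = 0 -> roots r_1 = 1, r_2 = -4/5.
Take r = r_1 = 1. Let y(x) = x^r sum_{n>=0} a_n x^n with a_0 = 1.
Substitute y = x^r sum a_n x^n and match x^{r+n}. The recurrence is
  D(n) a_n + 4 a_{n-1} - 1 a_{n-2} = 0,  where D(n) = (r+n)(r+n-1) + (4/5)(r+n) + (-4/5).
  a_n = [-4 a_{n-1} + 1 a_{n-2}] / D(n).
Since the indicial polynomial factors as (r - r_1)(r - r_2), D(n) = (r_1 + n - r_1)(r_1 + n - r_2) = n(n + 9/5).
Evaluating step by step (a_0 = 1):
  n = 1: D(1) = 1(1 + 9/5) = 14/5; numerator = -4(1) = -4; a_1 = (-4)/(14/5) = -10/7
  n = 2: D(2) = 2(2 + 9/5) = 38/5; numerator = -4(-10/7) + 1(1) = 47/7; a_2 = (47/7)/(38/5) = 235/266
  n = 3: D(3) = 3(3 + 9/5) = 72/5; numerator = -4(235/266) + 1(-10/7) = -660/133; a_3 = (-660/133)/(72/5) = -275/798
  n = 4: D(4) = 4(4 + 9/5) = 116/5; numerator = -4(-275/798) + 1(235/266) = 95/42; a_4 = (95/42)/(116/5) = 475/4872

r = 1; a_0 = 1; a_1 = -10/7; a_2 = 235/266; a_3 = -275/798; a_4 = 475/4872


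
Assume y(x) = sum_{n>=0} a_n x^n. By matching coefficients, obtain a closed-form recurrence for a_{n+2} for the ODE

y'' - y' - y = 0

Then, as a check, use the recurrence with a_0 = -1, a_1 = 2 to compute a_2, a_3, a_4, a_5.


Substitute y = sum_n a_n x^n.
y''(x) has coefficient (n+2)(n+1) a_{n+2} at x^n;
-y'(x) has coefficient -(n+1) a_{n+1} at x^n;
-y(x) has coefficient -1 a_n at x^n.
Matching x^n: (n+2)(n+1) a_{n+2} - (n+1) a_{n+1} - 1 a_n = 0.
Thus a_{n+2} = [(n+1) a_{n+1} + 1 a_n] / ((n+1)(n+2)).

Check with a_0 = -1, a_1 = 2 (apply the recurrence for n = 0, 1, 2, 3): a_0 = -1, a_1 = 2, a_2 = 1/2, a_3 = 1/2, a_4 = 1/6, a_5 = 7/120.

a_(n+2) = [(n+1) a_(n+1) + 1 a_n] / ((n+1)(n+2)); check: a_0 = -1, a_1 = 2, a_2 = 1/2, a_3 = 1/2, a_4 = 1/6, a_5 = 7/120


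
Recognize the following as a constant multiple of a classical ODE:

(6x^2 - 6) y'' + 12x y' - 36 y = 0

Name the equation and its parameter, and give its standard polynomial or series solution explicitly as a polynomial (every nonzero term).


All three coefficients share the factor -6; dividing through by -6 gives  (1 - x^2) y'' - 2x y' + 6 y = 0.
This matches the Legendre equation (1 - x^2) y'' - 2x y' + n(n+1) y = 0 (note the -2x y' term) with n(n+1) = 6, so n = 2; the polynomial solution is P_2(x).
With y = sum_k a_k x^k, matching x^k gives (k+2)(k+1) a_{k+2} = [k(k+1) - n(n+1)] a_k = (k - 2)(k + 3) a_k. The right side vanishes at k = 2, so the series with the parity of 2 terminates at degree 2.
Standard normalization (P_n(1) = 1): leading coefficient (2n)!/(2^n (n!)^2) = 24/(4*4) = 3/2, so a_2 = 3/2. Work downward with a_k = (k+1)(k+2) a_{k+2} / ((k - 2)(k + 3)):
  a_0 = (1)(2)(3/2) / ((0 - 2)(0 + 3)) = 3/(-6) = -1/2
Hence P_2(x) = 3 x^2/2 - 1/2.

P_2(x); series = 3 x^2/2 - 1/2


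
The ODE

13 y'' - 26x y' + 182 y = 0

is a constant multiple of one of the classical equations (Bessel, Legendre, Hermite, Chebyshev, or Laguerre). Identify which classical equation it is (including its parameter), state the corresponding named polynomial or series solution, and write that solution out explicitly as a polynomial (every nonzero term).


All three coefficients share the factor 13; dividing through by 13 gives  y'' - 2x y' + 14 y = 0.
This matches the Hermite equation y'' - 2x y' + 2n y = 0 with 2n = 14, so n = 7; the polynomial solution is H_7(x).
With y = sum_k a_k x^k, matching x^k gives (k+2)(k+1) a_{k+2} = 2(k - n) a_k = 2(k - 7) a_k. The right side vanishes at k = 7, so the series with the parity of 7 terminates at degree 7.
Standard normalization: leading coefficient of H_n is 2^n, so a_7 = 2^7 = 128. Work downward with a_k = (k+1)(k+2) a_{k+2} / (2(k - n)):
  a_5 = (6)(7)(128) / (2(5 - 7)) = 5376/(-4) = -1344
  a_3 = (4)(5)(-1344) / (2(3 - 7)) = -26880/(-8) = 3360
  a_1 = (2)(3)(3360) / (2(1 - 7)) = 20160/(-12) = -1680
Hence H_7(x) = 128 x^7 - 1344 x^5 + 3360 x^3 - 1680 x.

H_7(x); series = 128 x^7 - 1344 x^5 + 3360 x^3 - 1680 x


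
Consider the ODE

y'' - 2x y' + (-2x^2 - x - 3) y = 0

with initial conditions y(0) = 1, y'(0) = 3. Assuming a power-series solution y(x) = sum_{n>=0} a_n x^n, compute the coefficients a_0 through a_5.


Ansatz: y(x) = sum_{n>=0} a_n x^n, so y'(x) = sum_{n>=1} n a_n x^(n-1) and y''(x) = sum_{n>=2} n(n-1) a_n x^(n-2).
Substitute into P(x) y'' + Q(x) y' + R(x) y = 0 with P(x) = 1, Q(x) = -2x, R(x) = -2x^2 - x - 3, and match powers of x.
Initial conditions: a_0 = 1, a_1 = 3.
Setting the coefficient of each power of x to zero and solving order by order (substituting the coefficients already found):
  x^0: 2 a_2 - 3 a_0 = 0  ->  2 a_2 = 3 a_0 = 3  ->  a_2 = 3/2
  x^1: 6 a_3 - 5 a_1 - a_0 = 0  ->  6 a_3 = 5 a_1 + a_0 = 16  ->  a_3 = 8/3
  x^2: 12 a_4 - 7 a_2 - a_1 - 2 a_0 = 0  ->  12 a_4 = 7 a_2 + a_1 + 2 a_0 = 31/2  ->  a_4 = 31/24
  x^3: 20 a_5 - 9 a_3 - a_2 - 2 a_1 = 0  ->  20 a_5 = 9 a_3 + a_2 + 2 a_1 = 63/2  ->  a_5 = 63/40
Truncated series: y(x) = 1 + 3 x + (3/2) x^2 + (8/3) x^3 + (31/24) x^4 + (63/40) x^5 + O(x^6).

a_0 = 1; a_1 = 3; a_2 = 3/2; a_3 = 8/3; a_4 = 31/24; a_5 = 63/40


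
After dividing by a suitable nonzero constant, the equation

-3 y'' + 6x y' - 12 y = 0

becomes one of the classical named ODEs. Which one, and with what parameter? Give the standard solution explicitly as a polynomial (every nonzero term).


All three coefficients share the factor -3; dividing through by -3 gives  y'' - 2x y' + 4 y = 0.
This matches the Hermite equation y'' - 2x y' + 2n y = 0 with 2n = 4, so n = 2; the polynomial solution is H_2(x).
With y = sum_k a_k x^k, matching x^k gives (k+2)(k+1) a_{k+2} = 2(k - n) a_k = 2(k - 2) a_k. The right side vanishes at k = 2, so the series with the parity of 2 terminates at degree 2.
Standard normalization: leading coefficient of H_n is 2^n, so a_2 = 2^2 = 4. Work downward with a_k = (k+1)(k+2) a_{k+2} / (2(k - n)):
  a_0 = (1)(2)(4) / (2(0 - 2)) = 8/(-4) = -2
Hence H_2(x) = 4 x^2 - 2.

H_2(x); series = 4 x^2 - 2


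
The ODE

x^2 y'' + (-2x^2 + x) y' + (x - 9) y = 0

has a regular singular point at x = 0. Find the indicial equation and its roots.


Divide by x^2 to reach normal form y'' + P_1(x) y' + P_2(x) y = 0 with P_1(x) = -2 + 1/x and P_2(x) = 1/x - 9/x^2.
x = 0 is a singular point because the y'-coefficient -2 + 1/x has a pole at x = 0 and the y-coefficient 1/x - 9/x^2 has a pole at x = 0.
It is a regular singular point because x P_1(x) = p(x) = 1 - 2x and x^2 P_2(x) = q(x) = x - 9 are polynomials, hence analytic at x = 0.
p(0) = 1,  q(0) = -9.
Indicial equation: r(r-1) + p(0) r + q(0) = 0, i.e. r^2 + (p(0) - 1) r + q(0) = 0, i.e. r^2 - 9 = 0.
Discriminant: (0)^2 - 4(-9) = 36, so r = (0 ± 6)/2.
Solving: r_1 = 3, r_2 = -3.

indicial: r^2 - 9 = 0; roots r_1 = 3, r_2 = -3


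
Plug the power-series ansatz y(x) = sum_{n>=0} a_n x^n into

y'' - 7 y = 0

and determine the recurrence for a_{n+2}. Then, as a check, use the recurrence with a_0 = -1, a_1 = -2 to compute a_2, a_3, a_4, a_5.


Substitute y = sum_n a_n x^n into y'' + (const) y = 0.
y''(x) = sum_{n>=0} (n+2)(n+1) a_{n+2} x^n.
The ODE becomes sum_n [(n+2)(n+1) a_{n+2} - 7 a_n] x^n = 0.
Setting each coefficient to zero gives the recurrence:
  (n+2)(n+1) a_{n+2} - 7 a_n = 0,
  a_{n+2} = 7 / ((n+1)(n+2)) a_n.

Check with a_0 = -1, a_1 = -2 (apply the recurrence for n = 0, 1, 2, 3): a_0 = -1, a_1 = -2, a_2 = -7/2, a_3 = -7/3, a_4 = -49/24, a_5 = -49/60.

a_{n+2} = 7/((n+1)(n+2)) * a_n; check: a_0 = -1, a_1 = -2, a_2 = -7/2, a_3 = -7/3, a_4 = -49/24, a_5 = -49/60


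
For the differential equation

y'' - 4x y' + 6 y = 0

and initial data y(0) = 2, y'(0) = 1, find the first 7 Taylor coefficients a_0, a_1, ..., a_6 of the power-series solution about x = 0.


Ansatz: y(x) = sum_{n>=0} a_n x^n, so y'(x) = sum_{n>=1} n a_n x^(n-1) and y''(x) = sum_{n>=2} n(n-1) a_n x^(n-2).
Substitute into P(x) y'' + Q(x) y' + R(x) y = 0 with P(x) = 1, Q(x) = -4x, R(x) = 6, and match powers of x.
Initial conditions: a_0 = 2, a_1 = 1.
Setting the coefficient of each power of x to zero and solving order by order (substituting the coefficients already found):
  x^0: 2 a_2 + 6 a_0 = 0  ->  2 a_2 = -6 a_0 = -12  ->  a_2 = -6
  x^1: 6 a_3 + 2 a_1 = 0  ->  6 a_3 = -2 a_1 = -2  ->  a_3 = -1/3
  x^2: 12 a_4 - 2 a_2 = 0  ->  12 a_4 = 2 a_2 = -12  ->  a_4 = -1
  x^3: 20 a_5 - 6 a_3 = 0  ->  20 a_5 = 6 a_3 = -2  ->  a_5 = -1/10
  x^4: 30 a_6 - 10 a_4 = 0  ->  30 a_6 = 10 a_4 = -10  ->  a_6 = -1/3
Truncated series: y(x) = 2 + x - 6 x^2 - (1/3) x^3 - x^4 - (1/10) x^5 - (1/3) x^6 + O(x^7).

a_0 = 2; a_1 = 1; a_2 = -6; a_3 = -1/3; a_4 = -1; a_5 = -1/10; a_6 = -1/3


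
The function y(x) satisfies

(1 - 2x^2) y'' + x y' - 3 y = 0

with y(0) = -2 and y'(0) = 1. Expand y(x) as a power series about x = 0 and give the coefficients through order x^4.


Ansatz: y(x) = sum_{n>=0} a_n x^n, so y'(x) = sum_{n>=1} n a_n x^(n-1) and y''(x) = sum_{n>=2} n(n-1) a_n x^(n-2).
Substitute into P(x) y'' + Q(x) y' + R(x) y = 0 with P(x) = 1 - 2x^2, Q(x) = x, R(x) = -3, and match powers of x.
Initial conditions: a_0 = -2, a_1 = 1.
Setting the coefficient of each power of x to zero and solving order by order (substituting the coefficients already found):
  x^0: 2 a_2 - 3 a_0 = 0  ->  2 a_2 = 3 a_0 = -6  ->  a_2 = -3
  x^1: 6 a_3 - 2 a_1 = 0  ->  6 a_3 = 2 a_1 = 2  ->  a_3 = 1/3
  x^2: 12 a_4 - 5 a_2 = 0  ->  12 a_4 = 5 a_2 = -15  ->  a_4 = -5/4
Truncated series: y(x) = -2 + x - 3 x^2 + (1/3) x^3 - (5/4) x^4 + O(x^5).

a_0 = -2; a_1 = 1; a_2 = -3; a_3 = 1/3; a_4 = -5/4


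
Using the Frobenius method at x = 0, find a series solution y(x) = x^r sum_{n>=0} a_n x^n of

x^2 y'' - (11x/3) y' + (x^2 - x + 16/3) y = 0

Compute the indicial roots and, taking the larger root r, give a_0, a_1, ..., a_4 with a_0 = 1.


Write in Frobenius form y'' + (p(x)/x) y' + (q(x)/x^2) y = 0:
  p(x) = -11/3,  q(x) = x^2 - x + 16/3.
Indicial equation: r(r-1) + (-11/3) r + (16/3) = 0 -> roots r_1 = 8/3, r_2 = 2.
Take r = r_1 = 8/3. Let y(x) = x^r sum_{n>=0} a_n x^n with a_0 = 1.
Substitute y = x^r sum a_n x^n and match x^{r+n}. The recurrence is
  D(n) a_n - 1 a_{n-1} + 1 a_{n-2} = 0,  where D(n) = (r+n)(r+n-1) + (-11/3)(r+n) + (16/3).
  a_n = [1 a_{n-1} - 1 a_{n-2}] / D(n).
Since the indicial polynomial factors as (r - r_1)(r - r_2), D(n) = (r_1 + n - r_1)(r_1 + n - r_2) = n(n + 2/3).
Evaluating step by step (a_0 = 1):
  n = 1: D(1) = 1(1 + 2/3) = 5/3; numerator = 1(1) = 1; a_1 = (1)/(5/3) = 3/5
  n = 2: D(2) = 2(2 + 2/3) = 16/3; numerator = 1(3/5) - 1(1) = -2/5; a_2 = (-2/5)/(16/3) = -3/40
  n = 3: D(3) = 3(3 + 2/3) = 11; numerator = 1(-3/40) - 1(3/5) = -27/40; a_3 = (-27/40)/(11) = -27/440
  n = 4: D(4) = 4(4 + 2/3) = 56/3; numerator = 1(-27/440) - 1(-3/40) = 3/220; a_4 = (3/220)/(56/3) = 9/12320

r = 8/3; a_0 = 1; a_1 = 3/5; a_2 = -3/40; a_3 = -27/440; a_4 = 9/12320


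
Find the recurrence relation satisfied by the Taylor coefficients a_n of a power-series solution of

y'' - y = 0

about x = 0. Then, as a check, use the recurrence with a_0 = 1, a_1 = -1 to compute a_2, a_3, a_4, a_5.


Substitute y = sum_n a_n x^n into y'' + (const) y = 0.
y''(x) = sum_{n>=0} (n+2)(n+1) a_{n+2} x^n.
The ODE becomes sum_n [(n+2)(n+1) a_{n+2} - 1 a_n] x^n = 0.
Setting each coefficient to zero gives the recurrence:
  (n+2)(n+1) a_{n+2} - 1 a_n = 0,
  a_{n+2} = 1 / ((n+1)(n+2)) a_n.

Check with a_0 = 1, a_1 = -1 (apply the recurrence for n = 0, 1, 2, 3): a_0 = 1, a_1 = -1, a_2 = 1/2, a_3 = -1/6, a_4 = 1/24, a_5 = -1/120.

a_{n+2} = 1/((n+1)(n+2)) * a_n; check: a_0 = 1, a_1 = -1, a_2 = 1/2, a_3 = -1/6, a_4 = 1/24, a_5 = -1/120


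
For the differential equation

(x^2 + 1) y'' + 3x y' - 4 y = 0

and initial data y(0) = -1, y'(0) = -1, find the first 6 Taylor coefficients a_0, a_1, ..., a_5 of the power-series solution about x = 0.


Ansatz: y(x) = sum_{n>=0} a_n x^n, so y'(x) = sum_{n>=1} n a_n x^(n-1) and y''(x) = sum_{n>=2} n(n-1) a_n x^(n-2).
Substitute into P(x) y'' + Q(x) y' + R(x) y = 0 with P(x) = x^2 + 1, Q(x) = 3x, R(x) = -4, and match powers of x.
Initial conditions: a_0 = -1, a_1 = -1.
Setting the coefficient of each power of x to zero and solving order by order (substituting the coefficients already found):
  x^0: 2 a_2 - 4 a_0 = 0  ->  2 a_2 = 4 a_0 = -4  ->  a_2 = -2
  x^1: 6 a_3 - a_1 = 0  ->  6 a_3 = a_1 = -1  ->  a_3 = -1/6
  x^2: 12 a_4 + 4 a_2 = 0  ->  12 a_4 = -4 a_2 = 8  ->  a_4 = 2/3
  x^3: 20 a_5 + 11 a_3 = 0  ->  20 a_5 = -11 a_3 = 11/6  ->  a_5 = 11/120
Truncated series: y(x) = -1 - x - 2 x^2 - (1/6) x^3 + (2/3) x^4 + (11/120) x^5 + O(x^6).

a_0 = -1; a_1 = -1; a_2 = -2; a_3 = -1/6; a_4 = 2/3; a_5 = 11/120


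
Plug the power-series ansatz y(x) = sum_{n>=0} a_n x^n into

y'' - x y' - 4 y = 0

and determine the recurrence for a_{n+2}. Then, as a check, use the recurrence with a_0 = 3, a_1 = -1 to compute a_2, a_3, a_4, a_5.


Substitute y = sum_n a_n x^n.
y''(x) has coefficient (n+2)(n+1) a_{n+2} at x^n;
-x y'(x) has coefficient -n a_n at x^n (shift);
-4 y(x) has coefficient -4 a_n at x^n.
Matching x^n: (n+2)(n+1) a_{n+2} + (-n - 4) a_n = 0.
Thus a_{n+2} = (n + 4) / ((n+1)(n+2)) * a_n.

Check with a_0 = 3, a_1 = -1 (apply the recurrence for n = 0, 1, 2, 3): a_0 = 3, a_1 = -1, a_2 = 6, a_3 = -5/6, a_4 = 3, a_5 = -7/24.

a_(n+2) = (n + 4) / ((n+1)(n+2)) * a_n; check: a_0 = 3, a_1 = -1, a_2 = 6, a_3 = -5/6, a_4 = 3, a_5 = -7/24


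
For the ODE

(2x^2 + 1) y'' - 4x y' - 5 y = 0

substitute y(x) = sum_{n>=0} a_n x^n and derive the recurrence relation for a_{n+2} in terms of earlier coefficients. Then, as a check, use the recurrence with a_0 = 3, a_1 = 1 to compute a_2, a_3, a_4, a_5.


Substitute y = sum_n a_n x^n.
(1 + 2 x^2) y'' contributes (n+2)(n+1) a_{n+2} + 2 n(n-1) a_n at x^n.
-4 x y'(x) contributes -4 n a_n at x^n.
-5 y(x) contributes -5 a_n at x^n.
Matching x^n: (n+2)(n+1) a_{n+2} + (2 n(n-1) - 4 n - 5) a_n = 0.
Thus a_{n+2} = (-2 n(n-1) + 4 n + 5) / ((n+1)(n+2)) * a_n.

Check with a_0 = 3, a_1 = 1 (apply the recurrence for n = 0, 1, 2, 3): a_0 = 3, a_1 = 1, a_2 = 15/2, a_3 = 3/2, a_4 = 45/8, a_5 = 3/8.

a_(n+2) = (-2 n(n-1) + 4 n + 5) / ((n+1)(n+2)) * a_n; check: a_0 = 3, a_1 = 1, a_2 = 15/2, a_3 = 3/2, a_4 = 45/8, a_5 = 3/8


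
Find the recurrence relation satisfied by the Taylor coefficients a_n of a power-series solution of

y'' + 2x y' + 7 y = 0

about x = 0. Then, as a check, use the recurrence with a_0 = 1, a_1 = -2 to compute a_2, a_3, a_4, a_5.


Substitute y = sum_n a_n x^n.
y''(x) has coefficient (n+2)(n+1) a_{n+2} at x^n;
2 x y'(x) has coefficient 2 n a_n at x^n (shift);
7 y(x) has coefficient 7 a_n at x^n.
Matching x^n: (n+2)(n+1) a_{n+2} + (2n + 7) a_n = 0.
Thus a_{n+2} = (-2n - 7) / ((n+1)(n+2)) * a_n.

Check with a_0 = 1, a_1 = -2 (apply the recurrence for n = 0, 1, 2, 3): a_0 = 1, a_1 = -2, a_2 = -7/2, a_3 = 3, a_4 = 77/24, a_5 = -39/20.

a_(n+2) = (-2n - 7) / ((n+1)(n+2)) * a_n; check: a_0 = 1, a_1 = -2, a_2 = -7/2, a_3 = 3, a_4 = 77/24, a_5 = -39/20


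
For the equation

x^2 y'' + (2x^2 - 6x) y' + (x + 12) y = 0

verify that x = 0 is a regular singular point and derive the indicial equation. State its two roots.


Divide by x^2 to reach normal form y'' + P_1(x) y' + P_2(x) y = 0 with P_1(x) = 2 - 6/x and P_2(x) = 1/x + 12/x^2.
x = 0 is a singular point because the y'-coefficient 2 - 6/x has a pole at x = 0 and the y-coefficient 1/x + 12/x^2 has a pole at x = 0.
It is a regular singular point because x P_1(x) = p(x) = 2x - 6 and x^2 P_2(x) = q(x) = x + 12 are polynomials, hence analytic at x = 0.
p(0) = -6,  q(0) = 12.
Indicial equation: r(r-1) + p(0) r + q(0) = 0, i.e. r^2 + (p(0) - 1) r + q(0) = 0, i.e. r^2 - 7 r + 12 = 0.
Discriminant: (-7)^2 - 4(12) = 1, so r = (7 ± 1)/2.
Solving: r_1 = 4, r_2 = 3.

indicial: r^2 - 7 r + 12 = 0; roots r_1 = 4, r_2 = 3


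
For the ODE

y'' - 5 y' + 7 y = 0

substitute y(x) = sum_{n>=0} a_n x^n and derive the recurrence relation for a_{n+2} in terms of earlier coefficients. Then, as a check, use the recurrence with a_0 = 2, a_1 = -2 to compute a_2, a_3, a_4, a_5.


Substitute y = sum_n a_n x^n.
y''(x) has coefficient (n+2)(n+1) a_{n+2} at x^n;
-5 y'(x) has coefficient -5 (n+1) a_{n+1} at x^n;
7 y(x) has coefficient 7 a_n at x^n.
Matching x^n: (n+2)(n+1) a_{n+2} - 5 (n+1) a_{n+1} + 7 a_n = 0.
Thus a_{n+2} = [5 (n+1) a_{n+1} - 7 a_n] / ((n+1)(n+2)).

Check with a_0 = 2, a_1 = -2 (apply the recurrence for n = 0, 1, 2, 3): a_0 = 2, a_1 = -2, a_2 = -12, a_3 = -53/3, a_4 = -181/12, a_5 = -89/10.

a_(n+2) = [5 (n+1) a_(n+1) - 7 a_n] / ((n+1)(n+2)); check: a_0 = 2, a_1 = -2, a_2 = -12, a_3 = -53/3, a_4 = -181/12, a_5 = -89/10


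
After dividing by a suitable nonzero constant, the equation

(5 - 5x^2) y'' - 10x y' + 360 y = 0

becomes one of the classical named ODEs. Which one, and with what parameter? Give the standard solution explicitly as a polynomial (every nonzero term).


All three coefficients share the factor 5; dividing through by 5 gives  (1 - x^2) y'' - 2x y' + 72 y = 0.
This matches the Legendre equation (1 - x^2) y'' - 2x y' + n(n+1) y = 0 (note the -2x y' term) with n(n+1) = 72, so n = 8; the polynomial solution is P_8(x).
With y = sum_k a_k x^k, matching x^k gives (k+2)(k+1) a_{k+2} = [k(k+1) - n(n+1)] a_k = (k - 8)(k + 9) a_k. The right side vanishes at k = 8, so the series with the parity of 8 terminates at degree 8.
Standard normalization (P_n(1) = 1): leading coefficient (2n)!/(2^n (n!)^2) = 20922789888000/(256*1625702400) = 6435/128, so a_8 = 6435/128. Work downward with a_k = (k+1)(k+2) a_{k+2} / ((k - 8)(k + 9)):
  a_6 = (7)(8)(6435/128) / ((6 - 8)(6 + 9)) = (45045/16)/(-30) = -3003/32
  a_4 = (5)(6)(-3003/32) / ((4 - 8)(4 + 9)) = (-45045/16)/(-52) = 3465/64
  a_2 = (3)(4)(3465/64) / ((2 - 8)(2 + 9)) = (10395/16)/(-66) = -315/32
  a_0 = (1)(2)(-315/32) / ((0 - 8)(0 + 9)) = (-315/16)/(-72) = 35/128
Hence P_8(x) = 6435 x^8/128 - 3003 x^6/32 + 3465 x^4/64 - 315 x^2/32 + 35/128.

P_8(x); series = 6435 x^8/128 - 3003 x^6/32 + 3465 x^4/64 - 315 x^2/32 + 35/128


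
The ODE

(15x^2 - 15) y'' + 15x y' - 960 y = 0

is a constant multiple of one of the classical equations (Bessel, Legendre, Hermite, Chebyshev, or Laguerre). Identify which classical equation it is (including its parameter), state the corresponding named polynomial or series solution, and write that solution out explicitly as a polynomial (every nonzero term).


All three coefficients share the factor -15; dividing through by -15 gives  (1 - x^2) y'' - x y' + 64 y = 0.
This matches the Chebyshev equation (1 - x^2) y'' - x y' + n^2 y = 0 (note the -x y' term, not -2x y') with n^2 = 64, so n = 8; the polynomial solution is T_8(x).
With y = sum_k a_k x^k, matching x^k gives (k+2)(k+1) a_{k+2} = (k^2 - n^2) a_k = (k - 8)(k + 8) a_k. The right side vanishes at k = 8, so the series with the parity of 8 terminates at degree 8.
Standard normalization: leading coefficient of T_n is 2^(n-1), so a_8 = 2^7 = 128. Work downward with a_k = (k+1)(k+2) a_{k+2} / ((k - 8)(k + 8)):
  a_6 = (7)(8)(128) / ((6 - 8)(6 + 8)) = 7168/(-28) = -256
  a_4 = (5)(6)(-256) / ((4 - 8)(4 + 8)) = -7680/(-48) = 160
  a_2 = (3)(4)(160) / ((2 - 8)(2 + 8)) = 1920/(-60) = -32
  a_0 = (1)(2)(-32) / ((0 - 8)(0 + 8)) = -64/(-64) = 1
Hence T_8(x) = 128 x^8 - 256 x^6 + 160 x^4 - 32 x^2 + 1.

T_8(x); series = 128 x^8 - 256 x^6 + 160 x^4 - 32 x^2 + 1


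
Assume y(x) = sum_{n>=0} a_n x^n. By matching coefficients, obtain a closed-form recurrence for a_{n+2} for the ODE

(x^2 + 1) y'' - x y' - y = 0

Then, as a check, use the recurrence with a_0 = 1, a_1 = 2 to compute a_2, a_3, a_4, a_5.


Substitute y = sum_n a_n x^n.
(1 + 1 x^2) y'' contributes (n+2)(n+1) a_{n+2} + n(n-1) a_n at x^n.
-x y'(x) contributes -n a_n at x^n.
-y(x) contributes -1 a_n at x^n.
Matching x^n: (n+2)(n+1) a_{n+2} + (n(n-1) - n - 1) a_n = 0.
Thus a_{n+2} = (-n(n-1) + n + 1) / ((n+1)(n+2)) * a_n.

Check with a_0 = 1, a_1 = 2 (apply the recurrence for n = 0, 1, 2, 3): a_0 = 1, a_1 = 2, a_2 = 1/2, a_3 = 2/3, a_4 = 1/24, a_5 = -1/15.

a_(n+2) = (-n(n-1) + n + 1) / ((n+1)(n+2)) * a_n; check: a_0 = 1, a_1 = 2, a_2 = 1/2, a_3 = 2/3, a_4 = 1/24, a_5 = -1/15


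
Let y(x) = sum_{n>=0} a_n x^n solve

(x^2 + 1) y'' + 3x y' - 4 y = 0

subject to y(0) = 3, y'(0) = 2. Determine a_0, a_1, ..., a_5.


Ansatz: y(x) = sum_{n>=0} a_n x^n, so y'(x) = sum_{n>=1} n a_n x^(n-1) and y''(x) = sum_{n>=2} n(n-1) a_n x^(n-2).
Substitute into P(x) y'' + Q(x) y' + R(x) y = 0 with P(x) = x^2 + 1, Q(x) = 3x, R(x) = -4, and match powers of x.
Initial conditions: a_0 = 3, a_1 = 2.
Setting the coefficient of each power of x to zero and solving order by order (substituting the coefficients already found):
  x^0: 2 a_2 - 4 a_0 = 0  ->  2 a_2 = 4 a_0 = 12  ->  a_2 = 6
  x^1: 6 a_3 - a_1 = 0  ->  6 a_3 = a_1 = 2  ->  a_3 = 1/3
  x^2: 12 a_4 + 4 a_2 = 0  ->  12 a_4 = -4 a_2 = -24  ->  a_4 = -2
  x^3: 20 a_5 + 11 a_3 = 0  ->  20 a_5 = -11 a_3 = -11/3  ->  a_5 = -11/60
Truncated series: y(x) = 3 + 2 x + 6 x^2 + (1/3) x^3 - 2 x^4 - (11/60) x^5 + O(x^6).

a_0 = 3; a_1 = 2; a_2 = 6; a_3 = 1/3; a_4 = -2; a_5 = -11/60


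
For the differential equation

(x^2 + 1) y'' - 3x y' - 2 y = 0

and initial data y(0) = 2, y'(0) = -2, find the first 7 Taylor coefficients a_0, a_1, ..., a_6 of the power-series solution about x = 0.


Ansatz: y(x) = sum_{n>=0} a_n x^n, so y'(x) = sum_{n>=1} n a_n x^(n-1) and y''(x) = sum_{n>=2} n(n-1) a_n x^(n-2).
Substitute into P(x) y'' + Q(x) y' + R(x) y = 0 with P(x) = x^2 + 1, Q(x) = -3x, R(x) = -2, and match powers of x.
Initial conditions: a_0 = 2, a_1 = -2.
Setting the coefficient of each power of x to zero and solving order by order (substituting the coefficients already found):
  x^0: 2 a_2 - 2 a_0 = 0  ->  2 a_2 = 2 a_0 = 4  ->  a_2 = 2
  x^1: 6 a_3 - 5 a_1 = 0  ->  6 a_3 = 5 a_1 = -10  ->  a_3 = -5/3
  x^2: 12 a_4 - 6 a_2 = 0  ->  12 a_4 = 6 a_2 = 12  ->  a_4 = 1
  x^3: 20 a_5 - 5 a_3 = 0  ->  20 a_5 = 5 a_3 = -25/3  ->  a_5 = -5/12
  x^4: 30 a_6 - 2 a_4 = 0  ->  30 a_6 = 2 a_4 = 2  ->  a_6 = 1/15
Truncated series: y(x) = 2 - 2 x + 2 x^2 - (5/3) x^3 + x^4 - (5/12) x^5 + (1/15) x^6 + O(x^7).

a_0 = 2; a_1 = -2; a_2 = 2; a_3 = -5/3; a_4 = 1; a_5 = -5/12; a_6 = 1/15


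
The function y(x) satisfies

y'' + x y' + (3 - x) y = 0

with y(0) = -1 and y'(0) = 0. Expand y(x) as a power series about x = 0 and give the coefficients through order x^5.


Ansatz: y(x) = sum_{n>=0} a_n x^n, so y'(x) = sum_{n>=1} n a_n x^(n-1) and y''(x) = sum_{n>=2} n(n-1) a_n x^(n-2).
Substitute into P(x) y'' + Q(x) y' + R(x) y = 0 with P(x) = 1, Q(x) = x, R(x) = 3 - x, and match powers of x.
Initial conditions: a_0 = -1, a_1 = 0.
Setting the coefficient of each power of x to zero and solving order by order (substituting the coefficients already found):
  x^0: 2 a_2 + 3 a_0 = 0  ->  2 a_2 = -3 a_0 = 3  ->  a_2 = 3/2
  x^1: 6 a_3 + 4 a_1 - a_0 = 0  ->  6 a_3 = -4 a_1 + a_0 = -1  ->  a_3 = -1/6
  x^2: 12 a_4 + 5 a_2 - a_1 = 0  ->  12 a_4 = -5 a_2 + a_1 = -15/2  ->  a_4 = -5/8
  x^3: 20 a_5 + 6 a_3 - a_2 = 0  ->  20 a_5 = -6 a_3 + a_2 = 5/2  ->  a_5 = 1/8
Truncated series: y(x) = -1 + (3/2) x^2 - (1/6) x^3 - (5/8) x^4 + (1/8) x^5 + O(x^6).

a_0 = -1; a_1 = 0; a_2 = 3/2; a_3 = -1/6; a_4 = -5/8; a_5 = 1/8


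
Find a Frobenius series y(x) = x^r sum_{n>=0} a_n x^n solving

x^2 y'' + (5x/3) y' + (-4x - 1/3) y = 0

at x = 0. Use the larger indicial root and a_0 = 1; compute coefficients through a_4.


Write in Frobenius form y'' + (p(x)/x) y' + (q(x)/x^2) y = 0:
  p(x) = 5/3,  q(x) = -4x - 1/3.
Indicial equation: r(r-1) + (5/3) r + (-1/3) = 0 -> roots r_1 = 1/3, r_2 = -1.
Take r = r_1 = 1/3. Let y(x) = x^r sum_{n>=0} a_n x^n with a_0 = 1.
Substitute y = x^r sum a_n x^n and match x^{r+n}. The recurrence is
  D(n) a_n - 4 a_{n-1} = 0,  where D(n) = (r+n)(r+n-1) + (5/3)(r+n) + (-1/3).
  a_n = 4 / D(n) * a_{n-1}.
Since the indicial polynomial factors as (r - r_1)(r - r_2), D(n) = (r_1 + n - r_1)(r_1 + n - r_2) = n(n + 4/3).
Evaluating step by step (a_0 = 1):
  n = 1: D(1) = 1(1 + 4/3) = 7/3; numerator = 4(1) = 4; a_1 = (4)/(7/3) = 12/7
  n = 2: D(2) = 2(2 + 4/3) = 20/3; numerator = 4(12/7) = 48/7; a_2 = (48/7)/(20/3) = 36/35
  n = 3: D(3) = 3(3 + 4/3) = 13; numerator = 4(36/35) = 144/35; a_3 = (144/35)/(13) = 144/455
  n = 4: D(4) = 4(4 + 4/3) = 64/3; numerator = 4(144/455) = 576/455; a_4 = (576/455)/(64/3) = 27/455

r = 1/3; a_0 = 1; a_1 = 12/7; a_2 = 36/35; a_3 = 144/455; a_4 = 27/455


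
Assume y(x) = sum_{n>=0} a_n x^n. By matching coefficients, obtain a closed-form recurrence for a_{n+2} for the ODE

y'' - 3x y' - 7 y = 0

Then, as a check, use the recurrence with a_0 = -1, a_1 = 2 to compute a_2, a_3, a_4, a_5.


Substitute y = sum_n a_n x^n.
y''(x) has coefficient (n+2)(n+1) a_{n+2} at x^n;
-3 x y'(x) has coefficient -3 n a_n at x^n (shift);
-7 y(x) has coefficient -7 a_n at x^n.
Matching x^n: (n+2)(n+1) a_{n+2} + (-3n - 7) a_n = 0.
Thus a_{n+2} = (3n + 7) / ((n+1)(n+2)) * a_n.

Check with a_0 = -1, a_1 = 2 (apply the recurrence for n = 0, 1, 2, 3): a_0 = -1, a_1 = 2, a_2 = -7/2, a_3 = 10/3, a_4 = -91/24, a_5 = 8/3.

a_(n+2) = (3n + 7) / ((n+1)(n+2)) * a_n; check: a_0 = -1, a_1 = 2, a_2 = -7/2, a_3 = 10/3, a_4 = -91/24, a_5 = 8/3


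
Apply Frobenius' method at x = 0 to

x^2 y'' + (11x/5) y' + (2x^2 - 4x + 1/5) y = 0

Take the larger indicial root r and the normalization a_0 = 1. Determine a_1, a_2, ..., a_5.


Write in Frobenius form y'' + (p(x)/x) y' + (q(x)/x^2) y = 0:
  p(x) = 11/5,  q(x) = 2x^2 - 4x + 1/5.
Indicial equation: r(r-1) + (11/5) r + (1/5) = 0 -> roots r_1 = -1/5, r_2 = -1.
Take r = r_1 = -1/5. Let y(x) = x^r sum_{n>=0} a_n x^n with a_0 = 1.
Substitute y = x^r sum a_n x^n and match x^{r+n}. The recurrence is
  D(n) a_n - 4 a_{n-1} + 2 a_{n-2} = 0,  where D(n) = (r+n)(r+n-1) + (11/5)(r+n) + (1/5).
  a_n = [4 a_{n-1} - 2 a_{n-2}] / D(n).
Since the indicial polynomial factors as (r - r_1)(r - r_2), D(n) = (r_1 + n - r_1)(r_1 + n - r_2) = n(n + 4/5).
Evaluating step by step (a_0 = 1):
  n = 1: D(1) = 1(1 + 4/5) = 9/5; numerator = 4(1) = 4; a_1 = (4)/(9/5) = 20/9
  n = 2: D(2) = 2(2 + 4/5) = 28/5; numerator = 4(20/9) - 2(1) = 62/9; a_2 = (62/9)/(28/5) = 155/126
  n = 3: D(3) = 3(3 + 4/5) = 57/5; numerator = 4(155/126) - 2(20/9) = 10/21; a_3 = (10/21)/(57/5) = 50/1197
  n = 4: D(4) = 4(4 + 4/5) = 96/5; numerator = 4(50/1197) - 2(155/126) = -305/133; a_4 = (-305/133)/(96/5) = -1525/12768
  n = 5: D(5) = 5(5 + 4/5) = 29; numerator = 4(-1525/12768) - 2(50/1197) = -5375/9576; a_5 = (-5375/9576)/(29) = -5375/277704

r = -1/5; a_0 = 1; a_1 = 20/9; a_2 = 155/126; a_3 = 50/1197; a_4 = -1525/12768; a_5 = -5375/277704


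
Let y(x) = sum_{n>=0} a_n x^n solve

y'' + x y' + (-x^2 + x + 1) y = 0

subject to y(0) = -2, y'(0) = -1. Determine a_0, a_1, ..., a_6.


Ansatz: y(x) = sum_{n>=0} a_n x^n, so y'(x) = sum_{n>=1} n a_n x^(n-1) and y''(x) = sum_{n>=2} n(n-1) a_n x^(n-2).
Substitute into P(x) y'' + Q(x) y' + R(x) y = 0 with P(x) = 1, Q(x) = x, R(x) = -x^2 + x + 1, and match powers of x.
Initial conditions: a_0 = -2, a_1 = -1.
Setting the coefficient of each power of x to zero and solving order by order (substituting the coefficients already found):
  x^0: 2 a_2 + a_0 = 0  ->  2 a_2 = -a_0 = 2  ->  a_2 = 1
  x^1: 6 a_3 + 2 a_1 + a_0 = 0  ->  6 a_3 = -2 a_1 - a_0 = 4  ->  a_3 = 2/3
  x^2: 12 a_4 + 3 a_2 + a_1 - a_0 = 0  ->  12 a_4 = -3 a_2 - a_1 + a_0 = -4  ->  a_4 = -1/3
  x^3: 20 a_5 + 4 a_3 + a_2 - a_1 = 0  ->  20 a_5 = -4 a_3 - a_2 + a_1 = -14/3  ->  a_5 = -7/30
  x^4: 30 a_6 + 5 a_4 + a_3 - a_2 = 0  ->  30 a_6 = -5 a_4 - a_3 + a_2 = 2  ->  a_6 = 1/15
Truncated series: y(x) = -2 - x + x^2 + (2/3) x^3 - (1/3) x^4 - (7/30) x^5 + (1/15) x^6 + O(x^7).

a_0 = -2; a_1 = -1; a_2 = 1; a_3 = 2/3; a_4 = -1/3; a_5 = -7/30; a_6 = 1/15


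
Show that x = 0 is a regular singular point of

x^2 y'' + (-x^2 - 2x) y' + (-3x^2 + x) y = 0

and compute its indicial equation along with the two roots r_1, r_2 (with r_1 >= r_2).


Divide by x^2 to reach normal form y'' + P_1(x) y' + P_2(x) y = 0 with P_1(x) = -1 - 2/x and P_2(x) = -3 + 1/x.
x = 0 is a singular point because the y'-coefficient -1 - 2/x has a pole at x = 0 and the y-coefficient -3 + 1/x has a pole at x = 0.
It is a regular singular point because x P_1(x) = p(x) = -x - 2 and x^2 P_2(x) = q(x) = -3x^2 + x are polynomials, hence analytic at x = 0.
p(0) = -2,  q(0) = 0.
Indicial equation: r(r-1) + p(0) r + q(0) = 0, i.e. r^2 + (p(0) - 1) r + q(0) = 0, i.e. r^2 - 3 r = 0.
Discriminant: (-3)^2 - 4(0) = 9, so r = (3 ± 3)/2.
Solving: r_1 = 3, r_2 = 0.

indicial: r^2 - 3 r = 0; roots r_1 = 3, r_2 = 0


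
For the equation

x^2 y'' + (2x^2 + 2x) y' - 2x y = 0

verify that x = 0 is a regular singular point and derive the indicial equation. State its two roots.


Divide by x^2 to reach normal form y'' + P_1(x) y' + P_2(x) y = 0 with P_1(x) = 2 + 2/x and P_2(x) = -2/x.
x = 0 is a singular point because the y'-coefficient 2 + 2/x has a pole at x = 0 and the y-coefficient -2/x has a pole at x = 0.
It is a regular singular point because x P_1(x) = p(x) = 2x + 2 and x^2 P_2(x) = q(x) = -2x are polynomials, hence analytic at x = 0.
p(0) = 2,  q(0) = 0.
Indicial equation: r(r-1) + p(0) r + q(0) = 0, i.e. r^2 + (p(0) - 1) r + q(0) = 0, i.e. r^2 + 1 r = 0.
Discriminant: (1)^2 - 4(0) = 1, so r = (-1 ± 1)/2.
Solving: r_1 = 0, r_2 = -1.

indicial: r^2 + 1 r = 0; roots r_1 = 0, r_2 = -1


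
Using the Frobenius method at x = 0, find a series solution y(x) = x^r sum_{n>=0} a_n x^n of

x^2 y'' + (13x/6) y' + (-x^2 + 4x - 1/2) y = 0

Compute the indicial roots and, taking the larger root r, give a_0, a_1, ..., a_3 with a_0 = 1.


Write in Frobenius form y'' + (p(x)/x) y' + (q(x)/x^2) y = 0:
  p(x) = 13/6,  q(x) = -x^2 + 4x - 1/2.
Indicial equation: r(r-1) + (13/6) r + (-1/2) = 0 -> roots r_1 = 1/3, r_2 = -3/2.
Take r = r_1 = 1/3. Let y(x) = x^r sum_{n>=0} a_n x^n with a_0 = 1.
Substitute y = x^r sum a_n x^n and match x^{r+n}. The recurrence is
  D(n) a_n + 4 a_{n-1} - 1 a_{n-2} = 0,  where D(n) = (r+n)(r+n-1) + (13/6)(r+n) + (-1/2).
  a_n = [-4 a_{n-1} + 1 a_{n-2}] / D(n).
Since the indicial polynomial factors as (r - r_1)(r - r_2), D(n) = (r_1 + n - r_1)(r_1 + n - r_2) = n(n + 11/6).
Evaluating step by step (a_0 = 1):
  n = 1: D(1) = 1(1 + 11/6) = 17/6; numerator = -4(1) = -4; a_1 = (-4)/(17/6) = -24/17
  n = 2: D(2) = 2(2 + 11/6) = 23/3; numerator = -4(-24/17) + 1(1) = 113/17; a_2 = (113/17)/(23/3) = 339/391
  n = 3: D(3) = 3(3 + 11/6) = 29/2; numerator = -4(339/391) + 1(-24/17) = -1908/391; a_3 = (-1908/391)/(29/2) = -3816/11339

r = 1/3; a_0 = 1; a_1 = -24/17; a_2 = 339/391; a_3 = -3816/11339


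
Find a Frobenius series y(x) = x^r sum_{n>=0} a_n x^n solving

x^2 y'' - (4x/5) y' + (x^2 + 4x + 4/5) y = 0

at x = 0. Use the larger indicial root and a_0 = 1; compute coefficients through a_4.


Write in Frobenius form y'' + (p(x)/x) y' + (q(x)/x^2) y = 0:
  p(x) = -4/5,  q(x) = x^2 + 4x + 4/5.
Indicial equation: r(r-1) + (-4/5) r + (4/5) = 0 -> roots r_1 = 1, r_2 = 4/5.
Take r = r_1 = 1. Let y(x) = x^r sum_{n>=0} a_n x^n with a_0 = 1.
Substitute y = x^r sum a_n x^n and match x^{r+n}. The recurrence is
  D(n) a_n + 4 a_{n-1} + 1 a_{n-2} = 0,  where D(n) = (r+n)(r+n-1) + (-4/5)(r+n) + (4/5).
  a_n = [-4 a_{n-1} - 1 a_{n-2}] / D(n).
Since the indicial polynomial factors as (r - r_1)(r - r_2), D(n) = (r_1 + n - r_1)(r_1 + n - r_2) = n(n + 1/5).
Evaluating step by step (a_0 = 1):
  n = 1: D(1) = 1(1 + 1/5) = 6/5; numerator = -4(1) = -4; a_1 = (-4)/(6/5) = -10/3
  n = 2: D(2) = 2(2 + 1/5) = 22/5; numerator = -4(-10/3) - 1(1) = 37/3; a_2 = (37/3)/(22/5) = 185/66
  n = 3: D(3) = 3(3 + 1/5) = 48/5; numerator = -4(185/66) - 1(-10/3) = -260/33; a_3 = (-260/33)/(48/5) = -325/396
  n = 4: D(4) = 4(4 + 1/5) = 84/5; numerator = -4(-325/396) - 1(185/66) = 95/198; a_4 = (95/198)/(84/5) = 475/16632

r = 1; a_0 = 1; a_1 = -10/3; a_2 = 185/66; a_3 = -325/396; a_4 = 475/16632


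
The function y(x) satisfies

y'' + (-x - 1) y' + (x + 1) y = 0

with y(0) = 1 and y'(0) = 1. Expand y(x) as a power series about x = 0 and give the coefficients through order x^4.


Ansatz: y(x) = sum_{n>=0} a_n x^n, so y'(x) = sum_{n>=1} n a_n x^(n-1) and y''(x) = sum_{n>=2} n(n-1) a_n x^(n-2).
Substitute into P(x) y'' + Q(x) y' + R(x) y = 0 with P(x) = 1, Q(x) = -x - 1, R(x) = x + 1, and match powers of x.
Initial conditions: a_0 = 1, a_1 = 1.
Setting the coefficient of each power of x to zero and solving order by order (substituting the coefficients already found):
  x^0: 2 a_2 - a_1 + a_0 = 0  ->  2 a_2 = a_1 - a_0 = 0  ->  a_2 = 0
  x^1: 6 a_3 - 2 a_2 + a_0 = 0  ->  6 a_3 = 2 a_2 - a_0 = -1  ->  a_3 = -1/6
  x^2: 12 a_4 - 3 a_3 - a_2 + a_1 = 0  ->  12 a_4 = 3 a_3 + a_2 - a_1 = -3/2  ->  a_4 = -1/8
Truncated series: y(x) = 1 + x - (1/6) x^3 - (1/8) x^4 + O(x^5).

a_0 = 1; a_1 = 1; a_2 = 0; a_3 = -1/6; a_4 = -1/8


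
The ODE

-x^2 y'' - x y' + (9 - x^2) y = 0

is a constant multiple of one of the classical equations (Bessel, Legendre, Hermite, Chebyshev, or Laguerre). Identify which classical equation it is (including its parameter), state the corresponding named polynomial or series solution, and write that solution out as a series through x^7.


All three coefficients share the factor -1; dividing through by -1 gives  x^2 y'' + x y' + (x^2 - 9) y = 0.
This matches the Bessel equation x^2 y'' + x y' + (x^2 - nu^2) y = 0 with nu^2 = 9, so nu = 3; the solution bounded at x = 0 is J_3(x).
Frobenius at x = 0: indicial roots ±nu; for r = nu the recurrence k(k + 2nu) c_k = -c_{k-2} gives the standard series J_nu(x) = sum_{k>=0} (-1)^k / (k! (k+nu)!) (x/2)^(2k+nu). Evaluate the first 3 terms:
  k = 0: (-1)^0 / (0! * 3! * 2^3) x^3 = 1/(1*6*8) x^3 = (1/48) x^3
  k = 1: (-1)^1 / (1! * 4! * 2^5) x^5 = -1/(1*24*32) x^5 = (-1/768) x^5
  k = 2: (-1)^2 / (2! * 5! * 2^7) x^7 = 1/(2*120*128) x^7 = (1/30720) x^7
Hence J_3(x) = x^7/30720 - x^5/768 + x^3/48 + ....

J_3(x); series = x^7/30720 - x^5/768 + x^3/48


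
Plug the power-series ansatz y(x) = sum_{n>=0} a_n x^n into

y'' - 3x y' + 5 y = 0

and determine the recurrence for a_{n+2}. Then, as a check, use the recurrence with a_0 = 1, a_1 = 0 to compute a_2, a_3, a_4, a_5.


Substitute y = sum_n a_n x^n.
y''(x) has coefficient (n+2)(n+1) a_{n+2} at x^n;
-3 x y'(x) has coefficient -3 n a_n at x^n (shift);
5 y(x) has coefficient 5 a_n at x^n.
Matching x^n: (n+2)(n+1) a_{n+2} + (-3n + 5) a_n = 0.
Thus a_{n+2} = (3n - 5) / ((n+1)(n+2)) * a_n.

Check with a_0 = 1, a_1 = 0 (apply the recurrence for n = 0, 1, 2, 3): a_0 = 1, a_1 = 0, a_2 = -5/2, a_3 = 0, a_4 = -5/24, a_5 = 0.

a_(n+2) = (3n - 5) / ((n+1)(n+2)) * a_n; check: a_0 = 1, a_1 = 0, a_2 = -5/2, a_3 = 0, a_4 = -5/24, a_5 = 0


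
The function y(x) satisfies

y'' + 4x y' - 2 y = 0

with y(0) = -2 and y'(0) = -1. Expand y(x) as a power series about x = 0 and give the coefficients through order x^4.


Ansatz: y(x) = sum_{n>=0} a_n x^n, so y'(x) = sum_{n>=1} n a_n x^(n-1) and y''(x) = sum_{n>=2} n(n-1) a_n x^(n-2).
Substitute into P(x) y'' + Q(x) y' + R(x) y = 0 with P(x) = 1, Q(x) = 4x, R(x) = -2, and match powers of x.
Initial conditions: a_0 = -2, a_1 = -1.
Setting the coefficient of each power of x to zero and solving order by order (substituting the coefficients already found):
  x^0: 2 a_2 - 2 a_0 = 0  ->  2 a_2 = 2 a_0 = -4  ->  a_2 = -2
  x^1: 6 a_3 + 2 a_1 = 0  ->  6 a_3 = -2 a_1 = 2  ->  a_3 = 1/3
  x^2: 12 a_4 + 6 a_2 = 0  ->  12 a_4 = -6 a_2 = 12  ->  a_4 = 1
Truncated series: y(x) = -2 - x - 2 x^2 + (1/3) x^3 + x^4 + O(x^5).

a_0 = -2; a_1 = -1; a_2 = -2; a_3 = 1/3; a_4 = 1


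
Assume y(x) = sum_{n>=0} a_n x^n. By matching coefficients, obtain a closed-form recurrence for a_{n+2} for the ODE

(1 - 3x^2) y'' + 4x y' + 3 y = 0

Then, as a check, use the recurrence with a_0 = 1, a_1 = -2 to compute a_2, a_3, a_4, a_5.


Substitute y = sum_n a_n x^n.
(1 - 3 x^2) y'' contributes (n+2)(n+1) a_{n+2} - 3 n(n-1) a_n at x^n.
4 x y'(x) contributes 4 n a_n at x^n.
3 y(x) contributes 3 a_n at x^n.
Matching x^n: (n+2)(n+1) a_{n+2} + (-3 n(n-1) + 4 n + 3) a_n = 0.
Thus a_{n+2} = (3 n(n-1) - 4 n - 3) / ((n+1)(n+2)) * a_n.

Check with a_0 = 1, a_1 = -2 (apply the recurrence for n = 0, 1, 2, 3): a_0 = 1, a_1 = -2, a_2 = -3/2, a_3 = 7/3, a_4 = 5/8, a_5 = 7/20.

a_(n+2) = (3 n(n-1) - 4 n - 3) / ((n+1)(n+2)) * a_n; check: a_0 = 1, a_1 = -2, a_2 = -3/2, a_3 = 7/3, a_4 = 5/8, a_5 = 7/20


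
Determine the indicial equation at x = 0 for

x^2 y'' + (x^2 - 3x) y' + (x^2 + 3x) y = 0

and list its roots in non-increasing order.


Divide by x^2 to reach normal form y'' + P_1(x) y' + P_2(x) y = 0 with P_1(x) = 1 - 3/x and P_2(x) = 1 + 3/x.
x = 0 is a singular point because the y'-coefficient 1 - 3/x has a pole at x = 0 and the y-coefficient 1 + 3/x has a pole at x = 0.
It is a regular singular point because x P_1(x) = p(x) = x - 3 and x^2 P_2(x) = q(x) = x^2 + 3x are polynomials, hence analytic at x = 0.
p(0) = -3,  q(0) = 0.
Indicial equation: r(r-1) + p(0) r + q(0) = 0, i.e. r^2 + (p(0) - 1) r + q(0) = 0, i.e. r^2 - 4 r = 0.
Discriminant: (-4)^2 - 4(0) = 16, so r = (4 ± 4)/2.
Solving: r_1 = 4, r_2 = 0.

indicial: r^2 - 4 r = 0; roots r_1 = 4, r_2 = 0


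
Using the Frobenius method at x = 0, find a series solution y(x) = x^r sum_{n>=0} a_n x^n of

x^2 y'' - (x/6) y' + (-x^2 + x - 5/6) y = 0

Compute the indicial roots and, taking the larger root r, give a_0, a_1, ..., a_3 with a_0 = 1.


Write in Frobenius form y'' + (p(x)/x) y' + (q(x)/x^2) y = 0:
  p(x) = -1/6,  q(x) = -x^2 + x - 5/6.
Indicial equation: r(r-1) + (-1/6) r + (-5/6) = 0 -> roots r_1 = 5/3, r_2 = -1/2.
Take r = r_1 = 5/3. Let y(x) = x^r sum_{n>=0} a_n x^n with a_0 = 1.
Substitute y = x^r sum a_n x^n and match x^{r+n}. The recurrence is
  D(n) a_n + 1 a_{n-1} - 1 a_{n-2} = 0,  where D(n) = (r+n)(r+n-1) + (-1/6)(r+n) + (-5/6).
  a_n = [-1 a_{n-1} + 1 a_{n-2}] / D(n).
Since the indicial polynomial factors as (r - r_1)(r - r_2), D(n) = (r_1 + n - r_1)(r_1 + n - r_2) = n(n + 13/6).
Evaluating step by step (a_0 = 1):
  n = 1: D(1) = 1(1 + 13/6) = 19/6; numerator = -1(1) = -1; a_1 = (-1)/(19/6) = -6/19
  n = 2: D(2) = 2(2 + 13/6) = 25/3; numerator = -1(-6/19) + 1(1) = 25/19; a_2 = (25/19)/(25/3) = 3/19
  n = 3: D(3) = 3(3 + 13/6) = 31/2; numerator = -1(3/19) + 1(-6/19) = -9/19; a_3 = (-9/19)/(31/2) = -18/589

r = 5/3; a_0 = 1; a_1 = -6/19; a_2 = 3/19; a_3 = -18/589


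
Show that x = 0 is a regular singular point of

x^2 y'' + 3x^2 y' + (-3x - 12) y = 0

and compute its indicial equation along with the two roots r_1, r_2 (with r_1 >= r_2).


Divide by x^2 to reach normal form y'' + P_1(x) y' + P_2(x) y = 0 with P_1(x) = 3 and P_2(x) = -3/x - 12/x^2.
x = 0 is a singular point because the y-coefficient -3/x - 12/x^2 has a pole at x = 0.
It is a regular singular point because x P_1(x) = p(x) = 3x and x^2 P_2(x) = q(x) = -3x - 12 are polynomials, hence analytic at x = 0.
p(0) = 0,  q(0) = -12.
Indicial equation: r(r-1) + p(0) r + q(0) = 0, i.e. r^2 + (p(0) - 1) r + q(0) = 0, i.e. r^2 - 1 r - 12 = 0.
Discriminant: (-1)^2 - 4(-12) = 49, so r = (1 ± 7)/2.
Solving: r_1 = 4, r_2 = -3.

indicial: r^2 - 1 r - 12 = 0; roots r_1 = 4, r_2 = -3


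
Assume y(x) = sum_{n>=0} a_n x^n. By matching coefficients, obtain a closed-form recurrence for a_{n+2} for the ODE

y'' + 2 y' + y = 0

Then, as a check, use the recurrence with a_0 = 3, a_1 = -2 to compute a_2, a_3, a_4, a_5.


Substitute y = sum_n a_n x^n.
y''(x) has coefficient (n+2)(n+1) a_{n+2} at x^n;
2 y'(x) has coefficient 2 (n+1) a_{n+1} at x^n;
y(x) has coefficient 1 a_n at x^n.
Matching x^n: (n+2)(n+1) a_{n+2} + 2 (n+1) a_{n+1} + 1 a_n = 0.
Thus a_{n+2} = [-2 (n+1) a_{n+1} - 1 a_n] / ((n+1)(n+2)).

Check with a_0 = 3, a_1 = -2 (apply the recurrence for n = 0, 1, 2, 3): a_0 = 3, a_1 = -2, a_2 = 1/2, a_3 = 0, a_4 = -1/24, a_5 = 1/60.

a_(n+2) = [-2 (n+1) a_(n+1) - 1 a_n] / ((n+1)(n+2)); check: a_0 = 3, a_1 = -2, a_2 = 1/2, a_3 = 0, a_4 = -1/24, a_5 = 1/60
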